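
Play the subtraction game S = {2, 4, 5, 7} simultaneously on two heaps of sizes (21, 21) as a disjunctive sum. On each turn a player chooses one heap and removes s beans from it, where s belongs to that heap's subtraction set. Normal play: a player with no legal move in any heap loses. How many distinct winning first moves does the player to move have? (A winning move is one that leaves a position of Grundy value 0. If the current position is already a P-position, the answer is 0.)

All heaps use S = {2, 4, 5, 7}:
n :  0  1  2  3  4  5  6  7  8  9 10 11 12 13 14 15 16 17 18 19 20 21
G :  0  0  1  1  2  2  3  3  4  0  0  1  1  2  2  3  3  4  0  0  1  1
Heap A: G(21) = 1.
Heap B: G(21) = 1.
Combined Grundy value = 1 ⊕ 1 = 0.
A winning move leaves total XOR = 0, i.e. changes one component's Grundy value g to g ⊕ X where X is the current total.
Heap A: target g' = 1⊕0 = 1, but every legal move changes the Grundy value (mex property), so 0 moves.
Heap B: target g' = 1⊕0 = 1, but every legal move changes the Grundy value (mex property), so 0 moves.

0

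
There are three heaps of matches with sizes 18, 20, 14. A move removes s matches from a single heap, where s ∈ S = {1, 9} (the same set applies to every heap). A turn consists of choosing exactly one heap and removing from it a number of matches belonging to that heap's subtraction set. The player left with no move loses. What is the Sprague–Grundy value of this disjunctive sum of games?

0

All heaps use S = {1, 9}:
G(0) = 0
G(1) = mex{0} = 1
G(2) = mex{1} = 0
G(3) = mex{0} = 1
G(4) = mex{1} = 0
G(5) = mex{0} = 1
G(6) = mex{1} = 0
G(7) = mex{0} = 1
G(8) = mex{1} = 0
G(9) = mex{0,0} = 1
G(10) = mex{1,1} = 0
G(11) = mex{0,0} = 1
G(12) = mex{1,1} = 0
G(13) = mex{0,0} = 1
G(14) = mex{1,1} = 0
G(15) = mex{0,0} = 1
G(16) = mex{1,1} = 0
G(17) = mex{0,0} = 1
G(18) = mex{1,1} = 0
G(19) = mex{0,0} = 1
G(20) = mex{1,1} = 0
Heap A: G(18) = 0.
Heap B: G(20) = 0.
Heap C: G(14) = 0.
Combined Grundy value = 0 ⊕ 0 ⊕ 0 = 0.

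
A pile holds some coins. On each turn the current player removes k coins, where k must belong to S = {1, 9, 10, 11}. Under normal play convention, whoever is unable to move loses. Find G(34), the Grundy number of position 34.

G(0) = 0
G(1) = mex{0} = 1
G(2) = mex{1} = 0
G(3) = mex{0} = 1
G(4) = mex{1} = 0
G(5) = mex{0} = 1
G(6) = mex{1} = 0
G(7) = mex{0} = 1
G(8) = mex{1} = 0
G(9) = mex{0,0} = 1
G(10) = mex{1,1,0} = 2
G(11) = mex{2,0,1,0} = 3
G(12) = mex{3,1,0,1} = 2
G(13) = mex{2,0,1,0} = 3
G(14) = mex{3,1,0,1} = 2
G(15) = mex{2,0,1,0} = 3
G(16) = mex{3,1,0,1} = 2
G(17) = mex{2,0,1,0} = 3
G(18) = mex{3,1,0,1} = 2
G(19) = mex{2,2,1,0} = 3
G(20) = mex{3,3,2,1} = 0
G(21) = mex{0,2,3,2} = 1
G(22) = mex{1,3,2,3} = 0
G(23) = mex{0,2,3,2} = 1
G(24) = mex{1,3,2,3} = 0
G(25) = mex{0,2,3,2} = 1
G(26) = mex{1,3,2,3} = 0
G(27) = mex{0,2,3,2} = 1
G(28) = mex{1,3,2,3} = 0
G(29) = mex{0,0,3,2} = 1
G(30) = mex{1,1,0,3} = 2
G(31) = mex{2,0,1,0} = 3
G(32) = mex{3,1,0,1} = 2
G(33) = mex{2,0,1,0} = 3
G(34) = mex{3,1,0,1} = 2

2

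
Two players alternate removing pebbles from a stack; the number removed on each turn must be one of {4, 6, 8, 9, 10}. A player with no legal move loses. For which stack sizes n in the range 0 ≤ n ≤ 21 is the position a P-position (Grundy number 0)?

n :  0  1  2  3  4  5  6  7  8  9 10 11 12 13 14 15 16 17 18 19 20 21
G :  0  0  0  0  1  1  1  1  2  2  2  2  3  3  0  0  0  0  1  1  1  1
P-positions are exactly the n with G(n) = 0.

0, 1, 2, 3, 14, 15, 16, 17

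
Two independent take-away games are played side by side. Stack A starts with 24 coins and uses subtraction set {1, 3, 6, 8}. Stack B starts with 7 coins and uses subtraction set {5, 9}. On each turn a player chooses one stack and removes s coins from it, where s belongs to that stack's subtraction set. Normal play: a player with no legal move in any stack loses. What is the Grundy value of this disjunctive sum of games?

3

Stack A, S = {1, 3, 6, 8}:
n :  0  1  2  3  4  5  6  7  8  9 10 11 12 13 14 15 16 17 18 19 20 21 22 23 24
G :  0  1  0  1  0  1  2  3  2  0  1  0  1  0  1  2  3  2  0  1  0  1  0  1  2
G_A(24) = 2.
Stack B, S = {5, 9}:
G(0) = 0
G(1) = mex{} = 0
G(2) = mex{} = 0
G(3) = mex{} = 0
G(4) = mex{} = 0
G(5) = mex{0} = 1
G(6) = mex{0} = 1
G(7) = mex{0} = 1
G_B(7) = 1.
Combined Grundy value = 2 ⊕ 1 = 3.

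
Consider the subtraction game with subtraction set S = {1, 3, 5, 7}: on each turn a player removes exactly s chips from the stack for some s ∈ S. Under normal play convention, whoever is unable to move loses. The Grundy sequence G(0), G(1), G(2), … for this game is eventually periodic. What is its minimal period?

n :  0  1  2  3  4  5  6  7  8  9 10 11 12 13 14
G :  0  1  0  1  0  1  0  1  0  1  0  1  0  1  0
G(n+2) = G(n) holds for n = 0,…,6 (a full window of length max(S) = 7), so the sequence is purely periodic with period 2.

2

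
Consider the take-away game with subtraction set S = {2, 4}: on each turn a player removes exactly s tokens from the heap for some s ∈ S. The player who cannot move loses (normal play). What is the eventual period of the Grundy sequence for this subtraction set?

n :  0  1  2  3  4  5  6  7  8  9 10 11 12 13 14
G :  0  0  1  1  2  2  0  0  1  1  2  2  0  0  1
G(n+6) = G(n) holds for n = 0,…,3 (a full window of length max(S) = 4), so the sequence is purely periodic with period 6.

6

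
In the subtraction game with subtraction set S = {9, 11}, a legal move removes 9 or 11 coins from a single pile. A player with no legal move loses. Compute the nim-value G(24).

0

n :  0  1  2  3  4  5  6  7  8  9 10 11 12 13 14 15 16 17 18 19 20 21 22 23 24
G :  0  0  0  0  0  0  0  0  0  1  1  1  1  1  1  1  1  1  2  2  0  0  0  0  0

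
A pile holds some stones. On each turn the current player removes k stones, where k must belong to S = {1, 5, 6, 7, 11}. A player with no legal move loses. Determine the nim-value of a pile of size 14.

n :  0  1  2  3  4  5  6  7  8  9 10 11 12 13 14
G :  0  1  0  1  0  1  2  3  2  3  2  3  0  1  0

0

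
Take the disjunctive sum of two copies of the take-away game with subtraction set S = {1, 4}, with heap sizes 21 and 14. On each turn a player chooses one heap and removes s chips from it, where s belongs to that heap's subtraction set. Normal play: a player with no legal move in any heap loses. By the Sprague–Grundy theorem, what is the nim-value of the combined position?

All heaps use S = {1, 4}:
n :  0  1  2  3  4  5  6  7  8  9 10 11 12 13 14 15 16 17 18 19 20 21
G :  0  1  0  1  2  0  1  0  1  2  0  1  0  1  2  0  1  0  1  2  0  1
Heap A: G(21) = 1.
Heap B: G(14) = 2.
Combined Grundy value = 1 ⊕ 2 = 3.

3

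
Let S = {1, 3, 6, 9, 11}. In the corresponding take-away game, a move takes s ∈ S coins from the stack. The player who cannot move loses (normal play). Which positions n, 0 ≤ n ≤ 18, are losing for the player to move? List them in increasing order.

G(0) = 0
G(1) = mex{0} = 1
G(2) = mex{1} = 0
G(3) = mex{0,0} = 1
G(4) = mex{1,1} = 0
G(5) = mex{0,0} = 1
G(6) = mex{1,1,0} = 2
G(7) = mex{2,0,1} = 3
G(8) = mex{3,1,0} = 2
G(9) = mex{2,2,1,0} = 3
G(10) = mex{3,3,0,1} = 2
G(11) = mex{2,2,1,0,0} = 3
G(12) = mex{3,3,2,1,1} = 0
G(13) = mex{0,2,3,0,0} = 1
G(14) = mex{1,3,2,1,1} = 0
G(15) = mex{0,0,3,2,0} = 1
G(16) = mex{1,1,2,3,1} = 0
G(17) = mex{0,0,3,2,2} = 1
G(18) = mex{1,1,0,3,3} = 2
P-positions are exactly the n with G(n) = 0.

0, 2, 4, 12, 14, 16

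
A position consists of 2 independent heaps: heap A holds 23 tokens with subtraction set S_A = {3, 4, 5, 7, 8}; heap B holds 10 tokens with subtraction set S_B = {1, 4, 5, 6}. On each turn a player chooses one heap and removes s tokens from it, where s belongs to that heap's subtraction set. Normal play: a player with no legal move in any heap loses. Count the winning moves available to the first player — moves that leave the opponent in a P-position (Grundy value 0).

Heap A, S = {3, 4, 5, 7, 8}:
n :  0  1  2  3  4  5  6  7  8  9 10 11 12 13 14 15 16 17 18 19 20 21 22 23
G :  0  0  0  1  1  1  2  2  2  3  3  0  0  0  1  1  1  2  2  2  3  3  0  0
G_A(23) = 0.
Heap B, S = {1, 4, 5, 6}:
G(0) = 0
G(1) = mex{0} = 1
G(2) = mex{1} = 0
G(3) = mex{0} = 1
G(4) = mex{1,0} = 2
G(5) = mex{2,1,0} = 3
G(6) = mex{3,0,1,0} = 2
G(7) = mex{2,1,0,1} = 3
G(8) = mex{3,2,1,0} = 4
G(9) = mex{4,3,2,1} = 0
G(10) = mex{0,2,3,2} = 1
G_B(10) = 1.
Combined Grundy value = 0 ⊕ 1 = 1.
A winning move leaves total XOR = 0, i.e. changes one component's Grundy value g to g ⊕ X where X is the current total.
Heap A: need g' = 0⊕1 = 1. Options: 23−3→G=3, 23−4→G=2, 23−5→G=2, 23−7→G=1, 23−8→G=1. Hits: 2.
Heap B: need g' = 1⊕1 = 0. Options: 10−1→G=0, 10−4→G=2, 10−5→G=3, 10−6→G=2. Hits: 1.

3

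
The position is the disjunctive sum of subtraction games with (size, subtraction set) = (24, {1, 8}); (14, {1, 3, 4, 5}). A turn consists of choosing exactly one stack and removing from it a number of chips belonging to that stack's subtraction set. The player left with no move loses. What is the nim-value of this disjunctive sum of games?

2

Stack A, S = {1, 8}:
G(0) = 0
G(1) = mex{0} = 1
G(2) = mex{1} = 0
G(3) = mex{0} = 1
G(4) = mex{1} = 0
G(5) = mex{0} = 1
G(6) = mex{1} = 0
G(7) = mex{0} = 1
G(8) = mex{1,0} = 2
G(9) = mex{2,1} = 0
G(10) = mex{0,0} = 1
G(11) = mex{1,1} = 0
G(12) = mex{0,0} = 1
G(13) = mex{1,1} = 0
G(14) = mex{0,0} = 1
G(15) = mex{1,1} = 0
G(16) = mex{0,2} = 1
G(17) = mex{1,0} = 2
G(18) = mex{2,1} = 0
G(19) = mex{0,0} = 1
G(20) = mex{1,1} = 0
G(21) = mex{0,0} = 1
G(22) = mex{1,1} = 0
G(23) = mex{0,0} = 1
G(24) = mex{1,1} = 0
G_A(24) = 0.
Stack B, S = {1, 3, 4, 5}:
G(0) = 0
G(1) = mex{0} = 1
G(2) = mex{1} = 0
G(3) = mex{0,0} = 1
G(4) = mex{1,1,0} = 2
G(5) = mex{2,0,1,0} = 3
G(6) = mex{3,1,0,1} = 2
G(7) = mex{2,2,1,0} = 3
G(8) = mex{3,3,2,1} = 0
G(9) = mex{0,2,3,2} = 1
G(10) = mex{1,3,2,3} = 0
G(11) = mex{0,0,3,2} = 1
G(12) = mex{1,1,0,3} = 2
G(13) = mex{2,0,1,0} = 3
G(14) = mex{3,1,0,1} = 2
G_B(14) = 2.
Combined Grundy value = 0 ⊕ 2 = 2.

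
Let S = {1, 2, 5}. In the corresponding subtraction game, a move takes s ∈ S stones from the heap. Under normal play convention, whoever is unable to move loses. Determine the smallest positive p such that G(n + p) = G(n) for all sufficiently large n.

3

n :  0  1  2  3  4  5  6  7  8  9 10 11 12 13 14
G :  0  1  2  0  1  2  0  1  2  0  1  2  0  1  2
G(n+3) = G(n) holds for n = 0,…,4 (a full window of length max(S) = 5), so the sequence is purely periodic with period 3.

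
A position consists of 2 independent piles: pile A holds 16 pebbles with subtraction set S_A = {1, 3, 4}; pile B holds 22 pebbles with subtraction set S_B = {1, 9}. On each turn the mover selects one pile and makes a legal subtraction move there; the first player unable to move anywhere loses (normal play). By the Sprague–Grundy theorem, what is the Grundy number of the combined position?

0

Pile A, S = {1, 3, 4}:
G(0) = 0
G(1) = mex{0} = 1
G(2) = mex{1} = 0
G(3) = mex{0,0} = 1
G(4) = mex{1,1,0} = 2
G(5) = mex{2,0,1} = 3
G(6) = mex{3,1,0} = 2
G(7) = mex{2,2,1} = 0
G(8) = mex{0,3,2} = 1
G(9) = mex{1,2,3} = 0
G(10) = mex{0,0,2} = 1
G(11) = mex{1,1,0} = 2
G(12) = mex{2,0,1} = 3
G(13) = mex{3,1,0} = 2
G(14) = mex{2,2,1} = 0
G(15) = mex{0,3,2} = 1
G(16) = mex{1,2,3} = 0
G_A(16) = 0.
Pile B, S = {1, 9}:
n :  0  1  2  3  4  5  6  7  8  9 10 11 12 13 14 15 16 17 18 19 20 21 22
G :  0  1  0  1  0  1  0  1  0  1  0  1  0  1  0  1  0  1  0  1  0  1  0
G_B(22) = 0.
Combined Grundy value = 0 ⊕ 0 = 0.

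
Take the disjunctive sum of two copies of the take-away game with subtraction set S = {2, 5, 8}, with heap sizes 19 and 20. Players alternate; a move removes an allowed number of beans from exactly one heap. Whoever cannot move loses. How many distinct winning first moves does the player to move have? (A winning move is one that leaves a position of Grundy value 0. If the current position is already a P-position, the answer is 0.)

4

All heaps use S = {2, 5, 8}:
n :  0  1  2  3  4  5  6  7  8  9 10 11 12 13 14 15 16 17 18 19 20
G :  0  0  1  1  0  2  1  0  2  1  0  0  1  1  0  2  1  0  2  1  0
Heap A: G(19) = 1.
Heap B: G(20) = 0.
Combined Grundy value = 1 ⊕ 0 = 1.
A winning move leaves total XOR = 0, i.e. changes one component's Grundy value g to g ⊕ X where X is the current total.
Heap A: need g' = 1⊕1 = 0. Options: 19−2→G=0, 19−5→G=0, 19−8→G=0. Hits: 3.
Heap B: need g' = 0⊕1 = 1. Options: 20−2→G=2, 20−5→G=2, 20−8→G=1. Hits: 1.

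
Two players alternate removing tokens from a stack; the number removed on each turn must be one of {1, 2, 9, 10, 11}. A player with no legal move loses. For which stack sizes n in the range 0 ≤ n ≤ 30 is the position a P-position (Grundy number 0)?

0, 3, 6, 18, 21, 24

G(0) = 0
G(1) = mex{0} = 1
G(2) = mex{1,0} = 2
G(3) = mex{2,1} = 0
G(4) = mex{0,2} = 1
G(5) = mex{1,0} = 2
G(6) = mex{2,1} = 0
G(7) = mex{0,2} = 1
G(8) = mex{1,0} = 2
G(9) = mex{2,1,0} = 3
G(10) = mex{3,2,1,0} = 4
G(11) = mex{4,3,2,1,0} = 5
G(12) = mex{5,4,0,2,1} = 3
G(13) = mex{3,5,1,0,2} = 4
G(14) = mex{4,3,2,1,0} = 5
G(15) = mex{5,4,0,2,1} = 3
G(16) = mex{3,5,1,0,2} = 4
G(17) = mex{4,3,2,1,0} = 5
G(18) = mex{5,4,3,2,1} = 0
G(19) = mex{0,5,4,3,2} = 1
G(20) = mex{1,0,5,4,3} = 2
G(21) = mex{2,1,3,5,4} = 0
G(22) = mex{0,2,4,3,5} = 1
G(23) = mex{1,0,5,4,3} = 2
G(24) = mex{2,1,3,5,4} = 0
G(25) = mex{0,2,4,3,5} = 1
G(26) = mex{1,0,5,4,3} = 2
G(27) = mex{2,1,0,5,4} = 3
G(28) = mex{3,2,1,0,5} = 4
G(29) = mex{4,3,2,1,0} = 5
G(30) = mex{5,4,0,2,1} = 3
P-positions are exactly the n with G(n) = 0.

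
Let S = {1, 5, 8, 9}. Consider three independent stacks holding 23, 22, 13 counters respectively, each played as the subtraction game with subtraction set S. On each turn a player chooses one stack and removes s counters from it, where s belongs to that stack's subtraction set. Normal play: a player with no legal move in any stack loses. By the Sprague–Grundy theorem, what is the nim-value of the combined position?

All stacks use S = {1, 5, 8, 9}:
G(0) = 0
G(1) = mex{0} = 1
G(2) = mex{1} = 0
G(3) = mex{0} = 1
G(4) = mex{1} = 0
G(5) = mex{0,0} = 1
G(6) = mex{1,1} = 0
G(7) = mex{0,0} = 1
G(8) = mex{1,1,0} = 2
G(9) = mex{2,0,1,0} = 3
G(10) = mex{3,1,0,1} = 2
G(11) = mex{2,0,1,0} = 3
G(12) = mex{3,1,0,1} = 2
G(13) = mex{2,2,1,0} = 3
G(14) = mex{3,3,0,1} = 2
G(15) = mex{2,2,1,0} = 3
G(16) = mex{3,3,2,1} = 0
G(17) = mex{0,2,3,2} = 1
G(18) = mex{1,3,2,3} = 0
G(19) = mex{0,2,3,2} = 1
G(20) = mex{1,3,2,3} = 0
G(21) = mex{0,0,3,2} = 1
G(22) = mex{1,1,2,3} = 0
G(23) = mex{0,0,3,2} = 1
Stack A: G(23) = 1.
Stack B: G(22) = 0.
Stack C: G(13) = 3.
Combined Grundy value = 1 ⊕ 0 ⊕ 3 = 2.

2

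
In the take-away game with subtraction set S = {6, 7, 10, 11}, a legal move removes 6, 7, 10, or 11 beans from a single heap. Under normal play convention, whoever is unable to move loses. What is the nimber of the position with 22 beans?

n :  0  1  2  3  4  5  6  7  8  9 10 11 12 13 14 15 16 17 18 19 20 21 22
G :  0  0  0  0  0  0  1  1  1  1  1  1  2  2  2  2  2  0  0  0  0  0  0

0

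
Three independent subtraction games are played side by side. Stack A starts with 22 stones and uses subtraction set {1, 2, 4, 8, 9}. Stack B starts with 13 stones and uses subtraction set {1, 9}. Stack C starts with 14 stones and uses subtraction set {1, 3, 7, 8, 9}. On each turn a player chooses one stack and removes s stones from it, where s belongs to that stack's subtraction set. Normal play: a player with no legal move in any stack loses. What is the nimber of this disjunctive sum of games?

Stack A, S = {1, 2, 4, 8, 9}:
n :  0  1  2  3  4  5  6  7  8  9 10 11 12 13 14 15 16 17 18 19 20 21 22
G :  0  1  2  0  1  2  0  1  2  3  4  5  3  0  1  2  0  1  2  0  1  2  3
G_A(22) = 3.
Stack B, S = {1, 9}:
n :  0  1  2  3  4  5  6  7  8  9 10 11 12 13
G :  0  1  0  1  0  1  0  1  0  1  0  1  0  1
G_B(13) = 1.
Stack C, S = {1, 3, 7, 8, 9}:
G(0) = 0
G(1) = mex{0} = 1
G(2) = mex{1} = 0
G(3) = mex{0,0} = 1
G(4) = mex{1,1} = 0
G(5) = mex{0,0} = 1
G(6) = mex{1,1} = 0
G(7) = mex{0,0,0} = 1
G(8) = mex{1,1,1,0} = 2
G(9) = mex{2,0,0,1,0} = 3
G(10) = mex{3,1,1,0,1} = 2
G(11) = mex{2,2,0,1,0} = 3
G(12) = mex{3,3,1,0,1} = 2
G(13) = mex{2,2,0,1,0} = 3
G(14) = mex{3,3,1,0,1} = 2
G_C(14) = 2.
Combined Grundy value = 3 ⊕ 1 ⊕ 2 = 0.

0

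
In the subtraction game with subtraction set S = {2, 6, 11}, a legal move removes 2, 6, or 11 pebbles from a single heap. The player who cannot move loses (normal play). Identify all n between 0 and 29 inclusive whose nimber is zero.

n :  0  1  2  3  4  5  6  7  8  9 10 11 12 13 14 15 16 17 18 19 20 21 22 23 24 25 26 27 28 29
G :  0  0  1  1  0  0  1  1  0  0  1  1  2  0  3  1  2  0  0  1  1  0  0  1  1  0  0  1  1  2
P-positions are exactly the n with G(n) = 0.

0, 1, 4, 5, 8, 9, 13, 17, 18, 21, 22, 25, 26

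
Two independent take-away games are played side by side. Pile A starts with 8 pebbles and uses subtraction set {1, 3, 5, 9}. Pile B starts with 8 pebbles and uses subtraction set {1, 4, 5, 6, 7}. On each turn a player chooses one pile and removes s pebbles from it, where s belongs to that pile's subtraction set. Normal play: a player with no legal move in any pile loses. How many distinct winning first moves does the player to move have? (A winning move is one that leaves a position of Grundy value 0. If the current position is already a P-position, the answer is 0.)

Pile A, S = {1, 3, 5, 9}:
G(0) = 0
G(1) = mex{0} = 1
G(2) = mex{1} = 0
G(3) = mex{0,0} = 1
G(4) = mex{1,1} = 0
G(5) = mex{0,0,0} = 1
G(6) = mex{1,1,1} = 0
G(7) = mex{0,0,0} = 1
G(8) = mex{1,1,1} = 0
G_A(8) = 0.
Pile B, S = {1, 4, 5, 6, 7}:
G(0) = 0
G(1) = mex{0} = 1
G(2) = mex{1} = 0
G(3) = mex{0} = 1
G(4) = mex{1,0} = 2
G(5) = mex{2,1,0} = 3
G(6) = mex{3,0,1,0} = 2
G(7) = mex{2,1,0,1,0} = 3
G(8) = mex{3,2,1,0,1} = 4
G_B(8) = 4.
Combined Grundy value = 0 ⊕ 4 = 4.
A winning move leaves total XOR = 0, i.e. changes one component's Grundy value g to g ⊕ X where X is the current total.
Pile A: need g' = 0⊕4 = 4. Options: 8−1→G=1, 8−3→G=1, 8−5→G=1. Hits: 0.
Pile B: need g' = 4⊕4 = 0. Options: 8−1→G=3, 8−4→G=2, 8−5→G=1, 8−6→G=0, 8−7→G=1. Hits: 1.

1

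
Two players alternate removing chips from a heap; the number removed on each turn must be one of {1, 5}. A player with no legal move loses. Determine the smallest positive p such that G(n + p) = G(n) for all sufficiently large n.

n :  0  1  2  3  4  5  6  7  8  9 10 11 12 13 14
G :  0  1  0  1  0  1  0  1  0  1  0  1  0  1  0
G(n+2) = G(n) holds for n = 0,…,4 (a full window of length max(S) = 5), so the sequence is purely periodic with period 2.

2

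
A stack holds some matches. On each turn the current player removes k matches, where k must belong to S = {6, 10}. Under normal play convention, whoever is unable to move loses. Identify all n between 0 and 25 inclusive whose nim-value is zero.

0, 1, 2, 3, 4, 5, 16, 17, 18, 19, 20, 21

G(0) = 0
G(1) = mex{} = 0
G(2) = mex{} = 0
G(3) = mex{} = 0
G(4) = mex{} = 0
G(5) = mex{} = 0
G(6) = mex{0} = 1
G(7) = mex{0} = 1
G(8) = mex{0} = 1
G(9) = mex{0} = 1
G(10) = mex{0,0} = 1
G(11) = mex{0,0} = 1
G(12) = mex{1,0} = 2
G(13) = mex{1,0} = 2
G(14) = mex{1,0} = 2
G(15) = mex{1,0} = 2
G(16) = mex{1,1} = 0
G(17) = mex{1,1} = 0
G(18) = mex{2,1} = 0
G(19) = mex{2,1} = 0
G(20) = mex{2,1} = 0
G(21) = mex{2,1} = 0
G(22) = mex{0,2} = 1
G(23) = mex{0,2} = 1
G(24) = mex{0,2} = 1
G(25) = mex{0,2} = 1
P-positions are exactly the n with G(n) = 0.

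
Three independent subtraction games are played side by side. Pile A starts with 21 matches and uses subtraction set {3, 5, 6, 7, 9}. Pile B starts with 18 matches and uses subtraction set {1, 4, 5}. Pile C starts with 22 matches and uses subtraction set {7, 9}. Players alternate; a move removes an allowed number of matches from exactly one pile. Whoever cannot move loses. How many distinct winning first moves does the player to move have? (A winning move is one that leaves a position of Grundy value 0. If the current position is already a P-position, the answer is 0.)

Pile A, S = {3, 5, 6, 7, 9}:
n :  0  1  2  3  4  5  6  7  8  9 10 11 12 13 14 15 16 17 18 19 20 21
G :  0  0  0  1  1  1  2  2  2  3  3  3  0  0  0  1  1  1  2  2  2  3
G_A(21) = 3.
Pile B, S = {1, 4, 5}:
n :  0  1  2  3  4  5  6  7  8  9 10 11 12 13 14 15 16 17 18
G :  0  1  0  1  2  3  2  3  0  1  0  1  2  3  2  3  0  1  0
G_B(18) = 0.
Pile C, S = {7, 9}:
n :  0  1  2  3  4  5  6  7  8  9 10 11 12 13 14 15 16 17 18 19 20 21 22
G :  0  0  0  0  0  0  0  1  1  1  1  1  1  1  2  2  0  0  0  0  0  0  0
G_C(22) = 0.
Combined Grundy value = 3 ⊕ 0 ⊕ 0 = 3.
A winning move leaves total XOR = 0, i.e. changes one component's Grundy value g to g ⊕ X where X is the current total.
Pile A: need g' = 3⊕3 = 0. Options: 21−3→G=2, 21−5→G=1, 21−6→G=1, 21−7→G=0, 21−9→G=0. Hits: 2.
Pile B: need g' = 0⊕3 = 3. Options: 18−1→G=1, 18−4→G=2, 18−5→G=3. Hits: 1.
Pile C: need g' = 0⊕3 = 3. Options: 22−7→G=2, 22−9→G=1. Hits: 0.

3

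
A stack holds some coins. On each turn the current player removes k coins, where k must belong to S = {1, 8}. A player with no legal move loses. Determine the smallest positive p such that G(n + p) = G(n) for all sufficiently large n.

G(0) = 0
G(1) = mex{0} = 1
G(2) = mex{1} = 0
G(3) = mex{0} = 1
G(4) = mex{1} = 0
G(5) = mex{0} = 1
G(6) = mex{1} = 0
G(7) = mex{0} = 1
G(8) = mex{1,0} = 2
G(9) = mex{2,1} = 0
G(10) = mex{0,0} = 1
G(11) = mex{1,1} = 0
G(12) = mex{0,0} = 1
G(13) = mex{1,1} = 0
G(14) = mex{0,0} = 1
G(15) = mex{1,1} = 0
G(16) = mex{0,2} = 1
G(17) = mex{1,0} = 2
G(18) = mex{2,1} = 0
G(19) = mex{0,0} = 1
G(n+9) = G(n) holds for n = 0,…,7 (a full window of length max(S) = 8), so the sequence is purely periodic with period 9.

9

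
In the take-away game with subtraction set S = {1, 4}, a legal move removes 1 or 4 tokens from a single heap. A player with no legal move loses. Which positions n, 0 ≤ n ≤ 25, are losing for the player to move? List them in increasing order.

0, 2, 5, 7, 10, 12, 15, 17, 20, 22, 25

n :  0  1  2  3  4  5  6  7  8  9 10 11 12 13 14 15 16 17 18 19 20 21 22 23 24 25
G :  0  1  0  1  2  0  1  0  1  2  0  1  0  1  2  0  1  0  1  2  0  1  0  1  2  0
P-positions are exactly the n with G(n) = 0.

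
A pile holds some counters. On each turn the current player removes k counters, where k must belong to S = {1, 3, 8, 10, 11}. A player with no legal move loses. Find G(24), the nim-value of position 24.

n :  0  1  2  3  4  5  6  7  8  9 10 11 12 13 14 15 16 17 18 19 20 21 22 23 24
G :  0  1  0  1  0  1  0  1  2  3  2  3  2  3  2  3  4  5  0  1  0  1  0  1  0

0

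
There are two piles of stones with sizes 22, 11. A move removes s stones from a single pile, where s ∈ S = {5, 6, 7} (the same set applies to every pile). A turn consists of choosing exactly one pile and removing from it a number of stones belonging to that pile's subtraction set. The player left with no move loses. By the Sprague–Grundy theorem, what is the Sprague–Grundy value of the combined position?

All piles use S = {5, 6, 7}:
G(0) = 0
G(1) = mex{} = 0
G(2) = mex{} = 0
G(3) = mex{} = 0
G(4) = mex{} = 0
G(5) = mex{0} = 1
G(6) = mex{0,0} = 1
G(7) = mex{0,0,0} = 1
G(8) = mex{0,0,0} = 1
G(9) = mex{0,0,0} = 1
G(10) = mex{1,0,0} = 2
G(11) = mex{1,1,0} = 2
G(12) = mex{1,1,1} = 0
G(13) = mex{1,1,1} = 0
G(14) = mex{1,1,1} = 0
G(15) = mex{2,1,1} = 0
G(16) = mex{2,2,1} = 0
G(17) = mex{0,2,2} = 1
G(18) = mex{0,0,2} = 1
G(19) = mex{0,0,0} = 1
G(20) = mex{0,0,0} = 1
G(21) = mex{0,0,0} = 1
G(22) = mex{1,0,0} = 2
Pile A: G(22) = 2.
Pile B: G(11) = 2.
Combined Grundy value = 2 ⊕ 2 = 0.

0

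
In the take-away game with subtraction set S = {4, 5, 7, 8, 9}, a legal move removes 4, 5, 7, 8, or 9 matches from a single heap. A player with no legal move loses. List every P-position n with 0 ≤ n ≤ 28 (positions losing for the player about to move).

0, 1, 2, 3, 13, 14, 15, 16, 26, 27, 28

n :  0  1  2  3  4  5  6  7  8  9 10 11 12 13 14 15 16 17 18 19 20 21 22 23 24 25 26 27 28
G :  0  0  0  0  1  1  1  1  2  2  2  2  3  0  0  0  0  1  1  1  1  2  2  2  2  3  0  0  0
P-positions are exactly the n with G(n) = 0.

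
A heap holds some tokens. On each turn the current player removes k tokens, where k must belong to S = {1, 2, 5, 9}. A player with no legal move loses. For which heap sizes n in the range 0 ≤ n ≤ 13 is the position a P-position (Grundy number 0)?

G(0) = 0
G(1) = mex{0} = 1
G(2) = mex{1,0} = 2
G(3) = mex{2,1} = 0
G(4) = mex{0,2} = 1
G(5) = mex{1,0,0} = 2
G(6) = mex{2,1,1} = 0
G(7) = mex{0,2,2} = 1
G(8) = mex{1,0,0} = 2
G(9) = mex{2,1,1,0} = 3
G(10) = mex{3,2,2,1} = 0
G(11) = mex{0,3,0,2} = 1
G(12) = mex{1,0,1,0} = 2
G(13) = mex{2,1,2,1} = 0
P-positions are exactly the n with G(n) = 0.

0, 3, 6, 10, 13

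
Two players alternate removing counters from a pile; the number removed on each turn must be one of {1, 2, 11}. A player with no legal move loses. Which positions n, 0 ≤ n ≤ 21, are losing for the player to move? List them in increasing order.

0, 3, 6, 9, 12, 15, 18, 21

n :  0  1  2  3  4  5  6  7  8  9 10 11 12 13 14 15 16 17 18 19 20 21
G :  0  1  2  0  1  2  0  1  2  0  1  2  0  1  2  0  1  2  0  1  2  0
P-positions are exactly the n with G(n) = 0.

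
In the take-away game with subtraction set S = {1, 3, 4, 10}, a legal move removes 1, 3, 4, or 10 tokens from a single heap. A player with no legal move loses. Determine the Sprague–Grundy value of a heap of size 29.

1

G(0) = 0
G(1) = mex{0} = 1
G(2) = mex{1} = 0
G(3) = mex{0,0} = 1
G(4) = mex{1,1,0} = 2
G(5) = mex{2,0,1} = 3
G(6) = mex{3,1,0} = 2
G(7) = mex{2,2,1} = 0
G(8) = mex{0,3,2} = 1
G(9) = mex{1,2,3} = 0
G(10) = mex{0,0,2,0} = 1
G(11) = mex{1,1,0,1} = 2
G(12) = mex{2,0,1,0} = 3
G(13) = mex{3,1,0,1} = 2
G(14) = mex{2,2,1,2} = 0
G(15) = mex{0,3,2,3} = 1
G(16) = mex{1,2,3,2} = 0
G(17) = mex{0,0,2,0} = 1
G(18) = mex{1,1,0,1} = 2
G(19) = mex{2,0,1,0} = 3
G(20) = mex{3,1,0,1} = 2
G(21) = mex{2,2,1,2} = 0
G(22) = mex{0,3,2,3} = 1
G(23) = mex{1,2,3,2} = 0
G(24) = mex{0,0,2,0} = 1
G(25) = mex{1,1,0,1} = 2
G(26) = mex{2,0,1,0} = 3
G(27) = mex{3,1,0,1} = 2
G(28) = mex{2,2,1,2} = 0
G(29) = mex{0,3,2,3} = 1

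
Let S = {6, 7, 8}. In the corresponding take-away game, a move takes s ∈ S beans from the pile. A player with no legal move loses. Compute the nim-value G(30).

n :  0  1  2  3  4  5  6  7  8  9 10 11 12 13 14 15 16 17 18 19 20 21 22 23 24 25 26 27 28 29 30
G :  0  0  0  0  0  0  1  1  1  1  1  1  2  2  0  0  0  0  0  0  1  1  1  1  1  1  2  2  0  0  0

0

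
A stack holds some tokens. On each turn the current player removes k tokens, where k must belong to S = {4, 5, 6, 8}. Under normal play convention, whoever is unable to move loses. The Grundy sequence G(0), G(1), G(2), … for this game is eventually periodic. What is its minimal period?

12

n :  0  1  2  3  4  5  6  7  8  9 10 11 12 13 14 15 16 17 18 19 20 21 22 23 24 25
G :  0  0  0  0  1  1  1  1  2  2  2  2  0  0  0  0  1  1  1  1  2  2  2  2  0  0
G(n+12) = G(n) holds for n = 0,…,7 (a full window of length max(S) = 8), so the sequence is purely periodic with period 12.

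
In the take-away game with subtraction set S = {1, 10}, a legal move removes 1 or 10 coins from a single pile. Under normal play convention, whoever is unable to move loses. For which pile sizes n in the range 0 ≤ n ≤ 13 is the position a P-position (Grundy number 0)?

G(0) = 0
G(1) = mex{0} = 1
G(2) = mex{1} = 0
G(3) = mex{0} = 1
G(4) = mex{1} = 0
G(5) = mex{0} = 1
G(6) = mex{1} = 0
G(7) = mex{0} = 1
G(8) = mex{1} = 0
G(9) = mex{0} = 1
G(10) = mex{1,0} = 2
G(11) = mex{2,1} = 0
G(12) = mex{0,0} = 1
G(13) = mex{1,1} = 0
P-positions are exactly the n with G(n) = 0.

0, 2, 4, 6, 8, 11, 13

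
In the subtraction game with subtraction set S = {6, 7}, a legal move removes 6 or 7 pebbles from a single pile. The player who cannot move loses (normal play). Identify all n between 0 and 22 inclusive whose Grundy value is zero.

0, 1, 2, 3, 4, 5, 13, 14, 15, 16, 17, 18

n :  0  1  2  3  4  5  6  7  8  9 10 11 12 13 14 15 16 17 18 19 20 21 22
G :  0  0  0  0  0  0  1  1  1  1  1  1  2  0  0  0  0  0  0  1  1  1  1
P-positions are exactly the n with G(n) = 0.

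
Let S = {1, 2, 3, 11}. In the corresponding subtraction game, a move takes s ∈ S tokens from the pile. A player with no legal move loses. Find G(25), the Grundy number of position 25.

G(0) = 0
G(1) = mex{0} = 1
G(2) = mex{1,0} = 2
G(3) = mex{2,1,0} = 3
G(4) = mex{3,2,1} = 0
G(5) = mex{0,3,2} = 1
G(6) = mex{1,0,3} = 2
G(7) = mex{2,1,0} = 3
G(8) = mex{3,2,1} = 0
G(9) = mex{0,3,2} = 1
G(10) = mex{1,0,3} = 2
G(11) = mex{2,1,0,0} = 3
G(12) = mex{3,2,1,1} = 0
G(13) = mex{0,3,2,2} = 1
G(14) = mex{1,0,3,3} = 2
G(15) = mex{2,1,0,0} = 3
G(16) = mex{3,2,1,1} = 0
G(17) = mex{0,3,2,2} = 1
G(18) = mex{1,0,3,3} = 2
G(19) = mex{2,1,0,0} = 3
G(20) = mex{3,2,1,1} = 0
G(21) = mex{0,3,2,2} = 1
G(22) = mex{1,0,3,3} = 2
G(23) = mex{2,1,0,0} = 3
G(24) = mex{3,2,1,1} = 0
G(25) = mex{0,3,2,2} = 1

1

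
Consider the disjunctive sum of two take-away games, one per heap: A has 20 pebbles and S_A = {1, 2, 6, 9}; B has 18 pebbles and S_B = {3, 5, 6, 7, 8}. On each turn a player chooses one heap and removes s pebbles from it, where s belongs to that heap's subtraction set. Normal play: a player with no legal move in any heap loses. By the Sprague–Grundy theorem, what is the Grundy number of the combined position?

1

Heap A, S = {1, 2, 6, 9}:
n :  0  1  2  3  4  5  6  7  8  9 10 11 12 13 14 15 16 17 18 19 20
G :  0  1  2  0  1  2  3  0  1  2  0  1  2  3  0  1  2  0  1  2  3
G_A(20) = 3.
Heap B, S = {3, 5, 6, 7, 8}:
G(0) = 0
G(1) = mex{} = 0
G(2) = mex{} = 0
G(3) = mex{0} = 1
G(4) = mex{0} = 1
G(5) = mex{0,0} = 1
G(6) = mex{1,0,0} = 2
G(7) = mex{1,0,0,0} = 2
G(8) = mex{1,1,0,0,0} = 2
G(9) = mex{2,1,1,0,0} = 3
G(10) = mex{2,1,1,1,0} = 3
G(11) = mex{2,2,1,1,1} = 0
G(12) = mex{3,2,2,1,1} = 0
G(13) = mex{3,2,2,2,1} = 0
G(14) = mex{0,3,2,2,2} = 1
G(15) = mex{0,3,3,2,2} = 1
G(16) = mex{0,0,3,3,2} = 1
G(17) = mex{1,0,0,3,3} = 2
G(18) = mex{1,0,0,0,3} = 2
G_B(18) = 2.
Combined Grundy value = 3 ⊕ 2 = 1.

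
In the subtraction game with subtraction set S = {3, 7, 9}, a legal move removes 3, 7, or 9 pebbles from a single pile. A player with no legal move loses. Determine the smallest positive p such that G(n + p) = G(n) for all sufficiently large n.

2

G(0) = 0
G(1) = mex{} = 0
G(2) = mex{} = 0
G(3) = mex{0} = 1
G(4) = mex{0} = 1
G(5) = mex{0} = 1
G(6) = mex{1} = 0
G(7) = mex{1,0} = 2
G(8) = mex{1,0} = 2
G(9) = mex{0,0,0} = 1
G(10) = mex{2,1,0} = 3
G(11) = mex{2,1,0} = 3
G(12) = mex{1,1,1} = 0
G(13) = mex{3,0,1} = 2
G(14) = mex{3,2,1} = 0
G(15) = mex{0,2,0} = 1
G(16) = mex{2,1,2} = 0
G(17) = mex{0,3,2} = 1
G(18) = mex{1,3,1} = 0
G(19) = mex{0,0,3} = 1
G(20) = mex{1,2,3} = 0
G(21) = mex{0,0,0} = 1
G(22) = mex{1,1,2} = 0
G(23) = mex{0,0,0} = 1
G(24) = mex{1,1,1} = 0
G(25) = mex{0,0,0} = 1
G(26) = mex{1,1,1} = 0
From n = 14 onward G(n+2) = G(n); since this holds over max(S) = 9 consecutive positions the period is 2 (pre-period 14).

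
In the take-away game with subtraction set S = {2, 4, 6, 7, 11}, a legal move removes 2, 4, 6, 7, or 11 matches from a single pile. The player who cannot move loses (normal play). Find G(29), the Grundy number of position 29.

G(0) = 0
G(1) = mex{} = 0
G(2) = mex{0} = 1
G(3) = mex{0} = 1
G(4) = mex{1,0} = 2
G(5) = mex{1,0} = 2
G(6) = mex{2,1,0} = 3
G(7) = mex{2,1,0,0} = 3
G(8) = mex{3,2,1,0} = 4
G(9) = mex{3,2,1,1} = 0
G(10) = mex{4,3,2,1} = 0
G(11) = mex{0,3,2,2,0} = 1
G(12) = mex{0,4,3,2,0} = 1
G(13) = mex{1,0,3,3,1} = 2
G(14) = mex{1,0,4,3,1} = 2
G(15) = mex{2,1,0,4,2} = 3
G(16) = mex{2,1,0,0,2} = 3
G(17) = mex{3,2,1,0,3} = 4
G(18) = mex{3,2,1,1,3} = 0
G(19) = mex{4,3,2,1,4} = 0
G(20) = mex{0,3,2,2,0} = 1
G(21) = mex{0,4,3,2,0} = 1
G(22) = mex{1,0,3,3,1} = 2
G(23) = mex{1,0,4,3,1} = 2
G(24) = mex{2,1,0,4,2} = 3
G(25) = mex{2,1,0,0,2} = 3
G(26) = mex{3,2,1,0,3} = 4
G(27) = mex{3,2,1,1,3} = 0
G(28) = mex{4,3,2,1,4} = 0
G(29) = mex{0,3,2,2,0} = 1

1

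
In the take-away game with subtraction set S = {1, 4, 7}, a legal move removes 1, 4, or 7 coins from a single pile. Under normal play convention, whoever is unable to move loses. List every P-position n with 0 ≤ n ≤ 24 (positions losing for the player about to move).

G(0) = 0
G(1) = mex{0} = 1
G(2) = mex{1} = 0
G(3) = mex{0} = 1
G(4) = mex{1,0} = 2
G(5) = mex{2,1} = 0
G(6) = mex{0,0} = 1
G(7) = mex{1,1,0} = 2
G(8) = mex{2,2,1} = 0
G(9) = mex{0,0,0} = 1
G(10) = mex{1,1,1} = 0
G(11) = mex{0,2,2} = 1
G(12) = mex{1,0,0} = 2
G(13) = mex{2,1,1} = 0
G(14) = mex{0,0,2} = 1
G(15) = mex{1,1,0} = 2
G(16) = mex{2,2,1} = 0
G(17) = mex{0,0,0} = 1
G(18) = mex{1,1,1} = 0
G(19) = mex{0,2,2} = 1
G(20) = mex{1,0,0} = 2
G(21) = mex{2,1,1} = 0
G(22) = mex{0,0,2} = 1
G(23) = mex{1,1,0} = 2
G(24) = mex{2,2,1} = 0
P-positions are exactly the n with G(n) = 0.

0, 2, 5, 8, 10, 13, 16, 18, 21, 24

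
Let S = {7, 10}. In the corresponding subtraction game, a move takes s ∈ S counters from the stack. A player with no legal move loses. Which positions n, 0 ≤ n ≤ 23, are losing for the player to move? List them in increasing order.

0, 1, 2, 3, 4, 5, 6, 17, 18, 19, 20, 21, 22, 23

n :  0  1  2  3  4  5  6  7  8  9 10 11 12 13 14 15 16 17 18 19 20 21 22 23
G :  0  0  0  0  0  0  0  1  1  1  1  1  1  1  2  2  2  0  0  0  0  0  0  0
P-positions are exactly the n with G(n) = 0.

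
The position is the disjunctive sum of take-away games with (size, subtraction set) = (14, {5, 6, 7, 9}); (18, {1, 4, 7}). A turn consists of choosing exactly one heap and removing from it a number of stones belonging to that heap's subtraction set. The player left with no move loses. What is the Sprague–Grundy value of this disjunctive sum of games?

Heap A, S = {5, 6, 7, 9}:
G(0) = 0
G(1) = mex{} = 0
G(2) = mex{} = 0
G(3) = mex{} = 0
G(4) = mex{} = 0
G(5) = mex{0} = 1
G(6) = mex{0,0} = 1
G(7) = mex{0,0,0} = 1
G(8) = mex{0,0,0} = 1
G(9) = mex{0,0,0,0} = 1
G(10) = mex{1,0,0,0} = 2
G(11) = mex{1,1,0,0} = 2
G(12) = mex{1,1,1,0} = 2
G(13) = mex{1,1,1,0} = 2
G(14) = mex{1,1,1,1} = 0
G_A(14) = 0.
Heap B, S = {1, 4, 7}:
n :  0  1  2  3  4  5  6  7  8  9 10 11 12 13 14 15 16 17 18
G :  0  1  0  1  2  0  1  2  0  1  0  1  2  0  1  2  0  1  0
G_B(18) = 0.
Combined Grundy value = 0 ⊕ 0 = 0.

0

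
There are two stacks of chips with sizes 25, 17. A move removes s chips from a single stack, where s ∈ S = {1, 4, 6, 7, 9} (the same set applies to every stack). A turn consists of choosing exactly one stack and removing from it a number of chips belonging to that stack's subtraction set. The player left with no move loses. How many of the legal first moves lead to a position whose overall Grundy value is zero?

0

All stacks use S = {1, 4, 6, 7, 9}:
G(0) = 0
G(1) = mex{0} = 1
G(2) = mex{1} = 0
G(3) = mex{0} = 1
G(4) = mex{1,0} = 2
G(5) = mex{2,1} = 0
G(6) = mex{0,0,0} = 1
G(7) = mex{1,1,1,0} = 2
G(8) = mex{2,2,0,1} = 3
G(9) = mex{3,0,1,0,0} = 2
G(10) = mex{2,1,2,1,1} = 0
G(11) = mex{0,2,0,2,0} = 1
G(12) = mex{1,3,1,0,1} = 2
G(13) = mex{2,2,2,1,2} = 0
G(14) = mex{0,0,3,2,0} = 1
G(15) = mex{1,1,2,3,1} = 0
G(16) = mex{0,2,0,2,2} = 1
G(17) = mex{1,0,1,0,3} = 2
G(18) = mex{2,1,2,1,2} = 0
G(19) = mex{0,0,0,2,0} = 1
G(20) = mex{1,1,1,0,1} = 2
G(21) = mex{2,2,0,1,2} = 3
G(22) = mex{3,0,1,0,0} = 2
G(23) = mex{2,1,2,1,1} = 0
G(24) = mex{0,2,0,2,0} = 1
G(25) = mex{1,3,1,0,1} = 2
Stack A: G(25) = 2.
Stack B: G(17) = 2.
Combined Grundy value = 2 ⊕ 2 = 0.
A winning move leaves total XOR = 0, i.e. changes one component's Grundy value g to g ⊕ X where X is the current total.
Stack A: target g' = 2⊕0 = 2, but every legal move changes the Grundy value (mex property), so 0 moves.
Stack B: target g' = 2⊕0 = 2, but every legal move changes the Grundy value (mex property), so 0 moves.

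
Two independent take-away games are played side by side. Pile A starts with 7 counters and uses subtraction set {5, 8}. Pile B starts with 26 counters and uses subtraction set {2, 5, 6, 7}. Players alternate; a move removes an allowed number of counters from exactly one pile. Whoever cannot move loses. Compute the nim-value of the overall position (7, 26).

0

Pile A, S = {5, 8}:
n : 0 1 2 3 4 5 6 7
G : 0 0 0 0 0 1 1 1
G_A(7) = 1.
Pile B, S = {2, 5, 6, 7}:
n :  0  1  2  3  4  5  6  7  8  9 10 11 12 13 14 15 16 17 18 19 20 21 22 23 24 25 26
G :  0  0  1  1  0  2  1  3  2  2  3  3  0  0  1  1  0  2  1  3  2  2  3  3  0  0  1
G_B(26) = 1.
Combined Grundy value = 1 ⊕ 1 = 0.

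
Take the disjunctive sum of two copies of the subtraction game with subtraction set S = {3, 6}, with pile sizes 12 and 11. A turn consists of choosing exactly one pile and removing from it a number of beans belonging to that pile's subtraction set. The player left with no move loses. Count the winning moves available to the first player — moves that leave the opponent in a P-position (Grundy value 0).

All piles use S = {3, 6}:
n :  0  1  2  3  4  5  6  7  8  9 10 11 12
G :  0  0  0  1  1  1  2  2  2  0  0  0  1
Pile A: G(12) = 1.
Pile B: G(11) = 0.
Combined Grundy value = 1 ⊕ 0 = 1.
A winning move leaves total XOR = 0, i.e. changes one component's Grundy value g to g ⊕ X where X is the current total.
Pile A: need g' = 1⊕1 = 0. Options: 12−3→G=0, 12−6→G=2. Hits: 1.
Pile B: need g' = 0⊕1 = 1. Options: 11−3→G=2, 11−6→G=1. Hits: 1.

2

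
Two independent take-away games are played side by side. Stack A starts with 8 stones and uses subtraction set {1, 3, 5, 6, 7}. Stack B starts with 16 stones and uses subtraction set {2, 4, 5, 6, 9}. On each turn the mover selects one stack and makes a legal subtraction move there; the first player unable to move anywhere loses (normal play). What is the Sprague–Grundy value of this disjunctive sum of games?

Stack A, S = {1, 3, 5, 6, 7}:
G(0) = 0
G(1) = mex{0} = 1
G(2) = mex{1} = 0
G(3) = mex{0,0} = 1
G(4) = mex{1,1} = 0
G(5) = mex{0,0,0} = 1
G(6) = mex{1,1,1,0} = 2
G(7) = mex{2,0,0,1,0} = 3
G(8) = mex{3,1,1,0,1} = 2
G_A(8) = 2.
Stack B, S = {2, 4, 5, 6, 9}:
n :  0  1  2  3  4  5  6  7  8  9 10 11 12 13 14 15 16
G :  0  0  1  1  2  2  3  3  0  4  1  0  2  1  3  2  4
G_B(16) = 4.
Combined Grundy value = 2 ⊕ 4 = 6.

6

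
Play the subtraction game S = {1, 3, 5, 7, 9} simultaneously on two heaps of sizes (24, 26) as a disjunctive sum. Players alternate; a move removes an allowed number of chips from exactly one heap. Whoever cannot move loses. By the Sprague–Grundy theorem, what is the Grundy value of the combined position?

0

All heaps use S = {1, 3, 5, 7, 9}:
n :  0  1  2  3  4  5  6  7  8  9 10 11 12 13 14 15 16 17 18 19 20 21 22 23 24 25 26
G :  0  1  0  1  0  1  0  1  0  1  0  1  0  1  0  1  0  1  0  1  0  1  0  1  0  1  0
Heap A: G(24) = 0.
Heap B: G(26) = 0.
Combined Grundy value = 0 ⊕ 0 = 0.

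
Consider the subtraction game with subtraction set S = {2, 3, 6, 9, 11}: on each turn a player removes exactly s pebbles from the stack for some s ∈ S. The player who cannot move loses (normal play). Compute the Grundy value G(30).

0

n :  0  1  2  3  4  5  6  7  8  9 10 11 12 13 14 15 16 17 18 19 20 21 22 23 24 25 26 27 28 29 30
G :  0  0  1  1  2  0  3  1  2  2  3  3  4  0  5  1  2  0  0  1  1  2  4  3  3  0  2  1  3  4  0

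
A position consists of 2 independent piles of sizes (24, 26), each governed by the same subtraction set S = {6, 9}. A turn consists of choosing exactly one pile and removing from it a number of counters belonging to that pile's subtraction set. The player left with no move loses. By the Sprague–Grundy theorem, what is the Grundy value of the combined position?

All piles use S = {6, 9}:
G(0) = 0
G(1) = mex{} = 0
G(2) = mex{} = 0
G(3) = mex{} = 0
G(4) = mex{} = 0
G(5) = mex{} = 0
G(6) = mex{0} = 1
G(7) = mex{0} = 1
G(8) = mex{0} = 1
G(9) = mex{0,0} = 1
G(10) = mex{0,0} = 1
G(11) = mex{0,0} = 1
G(12) = mex{1,0} = 2
G(13) = mex{1,0} = 2
G(14) = mex{1,0} = 2
G(15) = mex{1,1} = 0
G(16) = mex{1,1} = 0
G(17) = mex{1,1} = 0
G(18) = mex{2,1} = 0
G(19) = mex{2,1} = 0
G(20) = mex{2,1} = 0
G(21) = mex{0,2} = 1
G(22) = mex{0,2} = 1
G(23) = mex{0,2} = 1
G(24) = mex{0,0} = 1
G(25) = mex{0,0} = 1
G(26) = mex{0,0} = 1
Pile A: G(24) = 1.
Pile B: G(26) = 1.
Combined Grundy value = 1 ⊕ 1 = 0.

0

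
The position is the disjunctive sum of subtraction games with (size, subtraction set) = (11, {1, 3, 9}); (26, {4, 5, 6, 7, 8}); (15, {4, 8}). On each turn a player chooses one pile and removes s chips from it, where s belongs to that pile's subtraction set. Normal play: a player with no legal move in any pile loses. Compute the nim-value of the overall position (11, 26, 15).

1

Pile A, S = {1, 3, 9}:
G(0) = 0
G(1) = mex{0} = 1
G(2) = mex{1} = 0
G(3) = mex{0,0} = 1
G(4) = mex{1,1} = 0
G(5) = mex{0,0} = 1
G(6) = mex{1,1} = 0
G(7) = mex{0,0} = 1
G(8) = mex{1,1} = 0
G(9) = mex{0,0,0} = 1
G(10) = mex{1,1,1} = 0
G(11) = mex{0,0,0} = 1
G_A(11) = 1.
Pile B, S = {4, 5, 6, 7, 8}:
n :  0  1  2  3  4  5  6  7  8  9 10 11 12 13 14 15 16 17 18 19 20 21 22 23 24 25 26
G :  0  0  0  0  1  1  1  1  2  2  2  2  0  0  0  0  1  1  1  1  2  2  2  2  0  0  0
G_B(26) = 0.
Pile C, S = {4, 8}:
n :  0  1  2  3  4  5  6  7  8  9 10 11 12 13 14 15
G :  0  0  0  0  1  1  1  1  2  2  2  2  0  0  0  0
G_C(15) = 0.
Combined Grundy value = 1 ⊕ 0 ⊕ 0 = 1.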